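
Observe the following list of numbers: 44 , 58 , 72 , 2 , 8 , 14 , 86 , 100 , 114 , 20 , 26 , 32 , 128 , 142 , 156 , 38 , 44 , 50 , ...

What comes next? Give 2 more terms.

170, 184

Positions follow the repeating pattern AAABBB; grouping by letter gives 2 tracks.
Subsequence A is 44, 58, 72, 86, 100, 114, 128, 142, 156, which is arithmetic, step +14.
Subsequence B is 2, 8, 14, 20, 26, 32, 38, 44, 50, which is arithmetic, step +6.
Position 19 → subsequence A, term 10 = 170.
Position 20 falls in subsequence A as its term 11, giving 184.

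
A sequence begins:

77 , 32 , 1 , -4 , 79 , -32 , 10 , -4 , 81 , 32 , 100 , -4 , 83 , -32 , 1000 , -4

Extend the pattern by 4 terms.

Read the sequence 4 terms at a time; column i is its own pattern.
Subsequence A: 77, 79, 81, 83 — arithmetic with common difference +2.
Subsequence B: 32, -32, 32, -32 — the oscillation 32·(−1)^(n+1).
Subsequence C: 1, 10, 100, 1000 — multiplying by 10 each time.
Subsequence D: -4, -4, -4, -4 — always -4.
Position 17 → subsequence A, term 5 = 85.
Position 18 → subsequence B, term 5 = 32.
Position 19 → subsequence C, term 5 = 10000.
Position 20 → subsequence D, term 5 = -4.

85, 32, 10000, -4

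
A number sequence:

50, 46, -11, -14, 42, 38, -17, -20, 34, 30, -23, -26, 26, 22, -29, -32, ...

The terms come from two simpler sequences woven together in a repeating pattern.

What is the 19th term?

The slot pattern repeats as AABB (period 4), so there are 2 interleaved tracks.
Track A: 50, 46, 42, 38, 34, 30, 26, 22 (linear: a_n = 54 − 4·n).
Track B: -11, -14, -17, -20, -23, -26, -29, -32 (arithmetic with common difference −3).
Position 19 falls in track B as its term 9, giving -35.

-35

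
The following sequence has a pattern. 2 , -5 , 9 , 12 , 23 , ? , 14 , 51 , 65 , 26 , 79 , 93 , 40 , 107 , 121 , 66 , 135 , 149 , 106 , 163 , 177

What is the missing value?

37

The slot pattern repeats as ABB (period 3), so there are 2 interleaved tracks.
Stream A: 2, 12, 14, 26, 40, 66, 106. A Fibonacci-like recurrence a_n = a_{n-1} + a_{n-2}.
Stream B: -5, 9, 23, ?, 51, 65, 79, 93, 107, 121, 135, 149, 163, 177. Arithmetic, step +14.
Stream B's pattern makes the blank 37.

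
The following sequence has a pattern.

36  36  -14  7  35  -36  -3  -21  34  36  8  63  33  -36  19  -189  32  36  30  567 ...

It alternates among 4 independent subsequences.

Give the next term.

31

Read the sequence 4 terms at a time; column i is its own pattern.
Track A = 36, 35, 34, 33, 32: arithmetic, step −1.
Track B = 36, -36, 36, -36, 36: alternating ±36.
Track C = -14, -3, 8, 19, 30: arithmetic with common difference +11.
Track D = 7, -21, 63, -189, 567: a geometric progression (common ratio -3).
Position 21 falls in track A as its term 6, giving 31.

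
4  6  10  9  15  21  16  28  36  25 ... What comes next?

45

Reading positions in blocks of 3 reveals the pattern ABB — 2 tracks woven together.
Track A: 4, 9, 16, 25 (the squares 2², 3², 4², …).
Track B: 6, 10, 15, 21, 28, 36 (triangular numbers starting at T_3).
Position 11 → track B, term 7 = 45.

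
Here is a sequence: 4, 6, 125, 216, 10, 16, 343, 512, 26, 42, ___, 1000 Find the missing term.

Reading positions in blocks of 4 reveals the pattern AABB — 2 tracks woven together.
Track A: 4, 6, 10, 16, 26, 42 (a Fibonacci-like recurrence a_n = a_{n-1} + a_{n-2}).
Track B: 125, 216, 343, 512, ?, 1000 (perfect cubes starting at 5³).
So the missing entry in track B is 729.

729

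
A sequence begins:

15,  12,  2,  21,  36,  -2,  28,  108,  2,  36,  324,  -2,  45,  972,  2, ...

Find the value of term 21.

Split by position mod 3: positions 1, 4, 7, … form one track, and each other residue class forms its own.
Track A: 15, 21, 28, 36, 45. Triangular numbers starting at T_5.
Track B: 12, 36, 108, 324, 972. Geometric, ×3 each step.
Track C: 2, -2, 2, -2, 2. The oscillation 2·(−1)^(n+1).
The 21st slot belongs to track C; its 7th term is 2.

2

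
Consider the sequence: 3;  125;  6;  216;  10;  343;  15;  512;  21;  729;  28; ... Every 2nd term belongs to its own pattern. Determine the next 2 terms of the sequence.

Taking every 2nd term gives 2 separate tracks.
Stream A = 3, 6, 10, 15, 21, 28: triangular numbers n(n+1)/2 for n = 2, 3, ….
Stream B = 125, 216, 343, 512, 729: the cubes 5³, 6³, 7³, ….
Position 12 falls in stream B as its term 6, giving 1000.
Position 13 → stream A, term 7 = 36.

1000, 36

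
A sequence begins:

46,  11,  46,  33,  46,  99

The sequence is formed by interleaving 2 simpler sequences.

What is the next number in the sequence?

Split by position mod 2 into 2 tracks.
Subsequence A is 46, 46, 46, which is the constant sequence 46.
Subsequence B is 11, 33, 99, which is geometric, ×3 each step.
The 7th slot belongs to subsequence A; its 4th term is 46.

46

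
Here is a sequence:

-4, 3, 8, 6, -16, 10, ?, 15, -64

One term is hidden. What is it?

Positions 1, 3, 5, … form one subsequence and positions 2, 4, 6, … form another.
Stream A: -4, 8, -16, ?, -64 — geometric with ratio -2.
Stream B: 3, 6, 10, 15 — the triangular numbers T_2, T_3, ….
Stream A's pattern makes the blank 32.

32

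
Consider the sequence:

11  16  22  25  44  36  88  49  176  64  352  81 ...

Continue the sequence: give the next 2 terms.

704, 100

Split by position mod 2 into 2 tracks.
Track A: 11, 22, 44, 88, 176, 352 — multiplying by 2 each time.
Track B: 16, 25, 36, 49, 64, 81 — the squares 4², 5², 6², ….
The 13th slot belongs to track A; its 7th term is 704.
Term 14 comes from track B (its 7th entry): 100.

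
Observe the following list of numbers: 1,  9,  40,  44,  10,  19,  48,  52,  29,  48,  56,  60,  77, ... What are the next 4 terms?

Reading positions in blocks of 4 reveals the pattern AABB — 2 tracks woven together.
Stream A = 1, 9, 10, 19, 29, 48, 77: a Fibonacci-like recurrence a_n = a_{n-1} + a_{n-2}.
Stream B = 40, 44, 48, 52, 56, 60: arithmetic with common difference +4.
Position 14 → stream A, term 8 = 125.
Position 15 → stream B, term 7 = 64.
Term 16 comes from stream B (its 8th entry): 68.
Position 17 → stream A, term 9 = 202.

125, 64, 68, 202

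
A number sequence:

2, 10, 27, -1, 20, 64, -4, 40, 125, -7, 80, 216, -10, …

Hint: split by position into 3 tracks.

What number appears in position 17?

320

The terms cycle through 3 interleaved subsequences.
Track A: 2, -1, -4, -7, -10 (arithmetic with common difference −3).
Track B: 10, 20, 40, 80 (geometric, ×2 each step).
Track C: 27, 64, 125, 216 (perfect cubes starting at 3³).
The 17th slot belongs to track B; its 6th term is 320.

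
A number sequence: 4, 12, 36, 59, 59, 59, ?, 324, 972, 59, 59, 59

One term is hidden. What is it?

The slot pattern repeats as AAABBB (period 6), so there are 2 interleaved tracks.
Stream A is 4, 12, 36, ?, 324, 972, which is geometric, ×3 each step.
Stream B is 59, 59, 59, 59, 59, 59, which is the constant sequence 59.
Filling stream A at index 4 by its rule yields 108.

108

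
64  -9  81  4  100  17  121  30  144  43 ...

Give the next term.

169

Taking every 2nd term gives 2 separate tracks.
Subsequence A: 64, 81, 100, 121, 144 — consecutive squares n² from n = 8.
Subsequence B: -9, 4, 17, 30, 43 — arithmetic with common difference +13.
Position 11 → subsequence A, term 6 = 169.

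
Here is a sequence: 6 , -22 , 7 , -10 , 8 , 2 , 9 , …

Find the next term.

14

Odd-indexed and even-indexed terms follow separate rules.
Stream A = 6, 7, 8, 9: adding 1 each time.
Stream B = -22, -10, 2: arithmetic with common difference +12.
Position 8 falls in stream B as its term 4, giving 14.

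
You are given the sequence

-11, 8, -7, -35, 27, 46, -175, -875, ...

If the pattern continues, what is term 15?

-109375

Reading positions in blocks of 4 reveals the pattern AABB — 2 tracks woven together.
Track A: -11, 8, 27, 46 — arithmetic, step +19.
Track B: -7, -35, -175, -875 — geometric with ratio 5.
Position 15 → track B, term 7 = -109375.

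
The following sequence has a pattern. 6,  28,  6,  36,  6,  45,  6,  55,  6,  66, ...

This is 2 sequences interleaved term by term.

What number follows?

6

Odd-indexed and even-indexed terms follow separate rules.
Stream A: 6, 6, 6, 6, 6 (the constant sequence 6).
Stream B: 28, 36, 45, 55, 66 (triangular numbers starting at T_7).
Position 11 → stream A, term 6 = 6.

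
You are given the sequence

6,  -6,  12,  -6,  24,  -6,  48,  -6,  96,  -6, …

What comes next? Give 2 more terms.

192, -6

The terms cycle through 2 interleaved subsequences.
Track A = 6, 12, 24, 48, 96: geometric with ratio 2.
Track B = -6, -6, -6, -6, -6: always -6.
Position 11 → track A, term 6 = 192.
The 12th slot belongs to track B; its 6th term is -6.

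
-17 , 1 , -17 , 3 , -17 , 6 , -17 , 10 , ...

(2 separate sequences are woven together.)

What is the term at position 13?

Positions 1, 3, 5, … form one subsequence and positions 2, 4, 6, … form another.
Track A is -17, -17, -17, -17, which is constant -17.
Track B is 1, 3, 6, 10, which is the triangular numbers T_1, T_2, ….
Position 13 → track A, term 7 = -17.

-17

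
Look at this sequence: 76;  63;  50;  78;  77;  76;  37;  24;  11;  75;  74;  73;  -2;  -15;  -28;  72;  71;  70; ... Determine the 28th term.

The slot pattern repeats as AAABBB (period 6), so there are 2 interleaved tracks.
Stream A is 76, 63, 50, 37, 24, 11, -2, -15, -28, which is subtracting 13 each time.
Stream B is 78, 77, 76, 75, 74, 73, 72, 71, 70, which is arithmetic with common difference −1.
Position 28 falls in stream B as its term 13, giving 66.

66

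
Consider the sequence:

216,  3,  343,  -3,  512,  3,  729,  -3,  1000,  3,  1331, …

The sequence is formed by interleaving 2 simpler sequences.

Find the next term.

Taking every 2nd term gives 2 separate tracks.
Subsequence A is 216, 343, 512, 729, 1000, 1331, which is consecutive cubes n³ from n = 6.
Subsequence B is 3, -3, 3, -3, 3, which is alternating ±3.
Position 12 → subsequence B, term 6 = -3.

-3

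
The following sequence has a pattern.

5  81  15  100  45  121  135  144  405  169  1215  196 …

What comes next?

Taking every 2nd term gives 2 separate tracks.
Stream A: 5, 15, 45, 135, 405, 1215 — multiplying by 3 each time.
Stream B: 81, 100, 121, 144, 169, 196 — consecutive squares n² from n = 9.
The 13th slot belongs to stream A; its 7th term is 3645.

3645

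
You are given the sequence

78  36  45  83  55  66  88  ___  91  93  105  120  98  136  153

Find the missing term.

Reading positions in blocks of 3 reveals the pattern ABB — 2 tracks woven together.
Stream A: 78, 83, 88, 93, 98. Adding 5 each time.
Stream B: 36, 45, 55, 66, ?, 91, 105, 120, 136, 153. Triangular numbers starting at T_8.
Filling stream B at index 5 by its rule yields 78.

78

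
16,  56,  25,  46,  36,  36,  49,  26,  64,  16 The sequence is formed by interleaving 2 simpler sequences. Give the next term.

81

Positions 1, 3, 5, … form one subsequence and positions 2, 4, 6, … form another.
Subsequence A = 16, 25, 36, 49, 64: consecutive squares n² from n = 4.
Subsequence B = 56, 46, 36, 26, 16: linear: a_n = 66 − 10·n.
Position 11 → subsequence A, term 6 = 81.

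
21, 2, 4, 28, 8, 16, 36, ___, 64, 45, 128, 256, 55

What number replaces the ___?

Reading positions in blocks of 3 reveals the pattern ABB — 2 tracks woven together.
Subsequence A = 21, 28, 36, 45, 55: triangular numbers starting at T_6.
Subsequence B = 2, 4, 8, 16, ?, 64, 128, 256: powers of 2.
So the missing entry in subsequence B is 32.

32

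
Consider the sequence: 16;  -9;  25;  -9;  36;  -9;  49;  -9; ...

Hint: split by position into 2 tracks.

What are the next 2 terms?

Positions 1, 3, 5, … form one subsequence and positions 2, 4, 6, … form another.
Track A: 16, 25, 36, 49 (consecutive squares n² from n = 4).
Track B: -9, -9, -9, -9 (the constant sequence -9).
Term 9 comes from track A (its 5th entry): 64.
Position 10 → track B, term 5 = -9.

64, -9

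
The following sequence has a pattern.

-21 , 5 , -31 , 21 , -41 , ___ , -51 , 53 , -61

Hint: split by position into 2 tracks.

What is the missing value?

Taking every 2nd term gives 2 separate tracks.
Subsequence A: -21, -31, -41, -51, -61 (linear: a_n = -11 − 10·n).
Subsequence B: 5, 21, ?, 53 (adding 16 each time).
Filling subsequence B at index 3 by its rule yields 37.

37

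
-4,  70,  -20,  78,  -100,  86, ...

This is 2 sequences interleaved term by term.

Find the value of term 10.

102

Positions 1, 3, 5, … form one subsequence and positions 2, 4, 6, … form another.
Track A: -4, -20, -100 (multiplying by 5 each time).
Track B: 70, 78, 86 (linear: a_n = 62 + 8·n).
The 10th slot belongs to track B; its 5th term is 102.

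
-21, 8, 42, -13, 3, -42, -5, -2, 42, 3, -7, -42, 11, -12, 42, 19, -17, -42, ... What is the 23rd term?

The terms cycle through 3 interleaved subsequences.
Track A: -21, -13, -5, 3, 11, 19 — adding 8 each time.
Track B: 8, 3, -2, -7, -12, -17 — subtracting 5 each time.
Track C: 42, -42, 42, -42, 42, -42 — alternating ±42.
The 23rd slot belongs to track B; its 8th term is -27.

-27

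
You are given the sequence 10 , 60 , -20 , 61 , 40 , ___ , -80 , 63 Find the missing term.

62

The terms cycle through 2 interleaved subsequences.
Track A: 10, -20, 40, -80 — a geometric progression (common ratio -2).
Track B: 60, 61, ?, 63 — adding 1 each time.
Track B's pattern makes the blank 62.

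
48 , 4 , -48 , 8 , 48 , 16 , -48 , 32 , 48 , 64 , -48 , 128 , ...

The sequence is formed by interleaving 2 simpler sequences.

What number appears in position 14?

Odd-indexed and even-indexed terms follow separate rules.
Track A is 48, -48, 48, -48, 48, -48, which is oscillating between 48 and -48.
Track B is 4, 8, 16, 32, 64, 128, which is geometric with ratio 2.
Position 14 falls in track B as its term 7, giving 256.

256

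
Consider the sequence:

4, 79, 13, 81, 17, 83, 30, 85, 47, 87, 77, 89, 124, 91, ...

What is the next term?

201

Split by position mod 2 into 2 tracks.
Subsequence A: 4, 13, 17, 30, 47, 77, 124 — each term equals the sum of the previous two.
Subsequence B: 79, 81, 83, 85, 87, 89, 91 — adding 2 each time.
Position 15 falls in subsequence A as its term 8, giving 201.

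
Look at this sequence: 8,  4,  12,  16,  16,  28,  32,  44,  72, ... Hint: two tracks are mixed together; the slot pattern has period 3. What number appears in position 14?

Reading positions in blocks of 3 reveals the pattern ABB — 2 tracks woven together.
Subsequence A: 8, 16, 32 — successive powers of 2.
Subsequence B: 4, 12, 16, 28, 44, 72 — a Fibonacci-like recurrence a_n = a_{n-1} + a_{n-2}.
Position 14 falls in subsequence B as its term 9, giving 304.

304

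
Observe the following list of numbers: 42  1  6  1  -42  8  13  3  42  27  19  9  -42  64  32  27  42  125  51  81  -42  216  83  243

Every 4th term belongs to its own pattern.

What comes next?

Read the sequence 4 terms at a time; column i is its own pattern.
Stream A = 42, -42, 42, -42, 42, -42: oscillating between 42 and -42.
Stream B = 1, 8, 27, 64, 125, 216: consecutive cubes n³ from n = 1.
Stream C = 6, 13, 19, 32, 51, 83: Fibonacci-style (each term is the sum of the two before it).
Stream D = 1, 3, 9, 27, 81, 243: powers of 3.
Term 25 comes from stream A (its 7th entry): 42.

42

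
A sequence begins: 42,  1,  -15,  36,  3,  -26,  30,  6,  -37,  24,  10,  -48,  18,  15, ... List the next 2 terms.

-59, 12

Split by position mod 3 into 3 tracks.
Track A: 42, 36, 30, 24, 18 — linear: a_n = 48 − 6·n.
Track B: 1, 3, 6, 10, 15 — the triangular numbers T_1, T_2, ….
Track C: -15, -26, -37, -48 — linear: a_n = -4 − 11·n.
Position 15 falls in track C as its term 5, giving -59.
Term 16 comes from track A (its 6th entry): 12.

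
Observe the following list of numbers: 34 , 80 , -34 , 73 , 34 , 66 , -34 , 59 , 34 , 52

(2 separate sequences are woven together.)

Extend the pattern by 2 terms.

Split by position mod 2 into 2 tracks.
Stream A: 34, -34, 34, -34, 34. The oscillation 34·(−1)^(n+1).
Stream B: 80, 73, 66, 59, 52. Arithmetic with common difference −7.
The 11th slot belongs to stream A; its 6th term is -34.
Position 12 → stream B, term 6 = 45.

-34, 45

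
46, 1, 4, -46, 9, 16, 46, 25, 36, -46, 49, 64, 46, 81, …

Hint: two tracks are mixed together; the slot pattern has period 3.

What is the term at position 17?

121

Positions follow the repeating pattern ABB; grouping by letter gives 2 tracks.
Stream A is 46, -46, 46, -46, 46, which is alternating ±46.
Stream B is 1, 4, 9, 16, 25, 36, 49, 64, 81, which is consecutive squares n² from n = 1.
The 17th slot belongs to stream B; its 11th term is 121.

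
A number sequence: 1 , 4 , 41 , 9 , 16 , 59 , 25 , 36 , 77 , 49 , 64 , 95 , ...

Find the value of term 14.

100

Reading positions in blocks of 3 reveals the pattern AAB — 2 tracks woven together.
Subsequence A: 1, 4, 9, 16, 25, 36, 49, 64 (the squares 1², 2², 3², …).
Subsequence B: 41, 59, 77, 95 (adding 18 each time).
The 14th slot belongs to subsequence A; its 10th term is 100.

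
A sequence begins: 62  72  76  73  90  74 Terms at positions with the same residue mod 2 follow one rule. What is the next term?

104

Positions 1, 3, 5, … form one subsequence and positions 2, 4, 6, … form another.
Subsequence A: 62, 76, 90. Arithmetic with common difference +14.
Subsequence B: 72, 73, 74. Arithmetic with common difference +1.
Position 7 falls in subsequence A as its term 4, giving 104.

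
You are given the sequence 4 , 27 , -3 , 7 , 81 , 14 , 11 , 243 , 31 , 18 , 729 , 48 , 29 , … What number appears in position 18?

Split by position mod 3: positions 1, 4, 7, … form one track, and each other residue class forms its own.
Track A: 4, 7, 11, 18, 29 (Fibonacci-style (each term is the sum of the two before it)).
Track B: 27, 81, 243, 729 (powers of 3).
Track C: -3, 14, 31, 48 (arithmetic, step +17).
Position 18 → track C, term 6 = 82.

82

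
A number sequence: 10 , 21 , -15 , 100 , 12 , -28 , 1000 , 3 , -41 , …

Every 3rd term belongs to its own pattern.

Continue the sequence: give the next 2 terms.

10000, -6

Taking every 3rd term gives 3 separate tracks.
Stream A = 10, 100, 1000: successive powers of 10.
Stream B = 21, 12, 3: linear: a_n = 30 − 9·n.
Stream C = -15, -28, -41: arithmetic with common difference −13.
Term 10 comes from stream A (its 4th entry): 10000.
Position 11 → stream B, term 4 = -6.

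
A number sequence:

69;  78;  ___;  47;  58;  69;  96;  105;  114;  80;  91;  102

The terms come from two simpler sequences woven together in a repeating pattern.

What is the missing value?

Reading positions in blocks of 6 reveals the pattern AAABBB — 2 tracks woven together.
Stream A = 69, 78, ?, 96, 105, 114: adding 9 each time.
Stream B = 47, 58, 69, 80, 91, 102: adding 11 each time.
The gap is stream A's term 3; the rule gives 87.

87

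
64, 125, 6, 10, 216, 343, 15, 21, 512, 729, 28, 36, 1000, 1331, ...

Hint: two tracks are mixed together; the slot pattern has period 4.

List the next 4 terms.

The slot pattern repeats as AABB (period 4), so there are 2 interleaved tracks.
Stream A: 64, 125, 216, 343, 512, 729, 1000, 1331. Perfect cubes starting at 4³.
Stream B: 6, 10, 15, 21, 28, 36. Triangular numbers n(n+1)/2 for n = 3, 4, ….
Position 15 falls in stream B as its term 7, giving 45.
Term 16 comes from stream B (its 8th entry): 55.
Position 17 falls in stream A as its term 9, giving 1728.
Position 18 falls in stream A as its term 10, giving 2197.

45, 55, 1728, 2197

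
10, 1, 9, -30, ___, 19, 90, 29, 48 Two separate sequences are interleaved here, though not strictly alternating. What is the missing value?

Positions follow the repeating pattern ABB; grouping by letter gives 2 tracks.
Track A: 10, -30, 90. Multiplying by -3 each time.
Track B: 1, 9, ?, 19, 29, 48. A Fibonacci-like recurrence a_n = a_{n-1} + a_{n-2}.
So the missing entry in track B is 10.

10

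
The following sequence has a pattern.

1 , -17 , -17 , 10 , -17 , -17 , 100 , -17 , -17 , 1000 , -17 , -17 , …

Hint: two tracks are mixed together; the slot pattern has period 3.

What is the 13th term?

The slot pattern repeats as ABB (period 3), so there are 2 interleaved tracks.
Stream A: 1, 10, 100, 1000 (successive powers of 10).
Stream B: -17, -17, -17, -17, -17, -17, -17, -17 (always -17).
The 13th slot belongs to stream A; its 5th term is 10000.

10000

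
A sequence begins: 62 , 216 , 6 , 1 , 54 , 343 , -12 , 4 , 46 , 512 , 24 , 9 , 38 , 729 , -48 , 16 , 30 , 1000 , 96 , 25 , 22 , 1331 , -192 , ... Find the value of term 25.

14

Taking every 4th term gives 4 separate tracks.
Subsequence A: 62, 54, 46, 38, 30, 22 — linear: a_n = 70 − 8·n.
Subsequence B: 216, 343, 512, 729, 1000, 1331 — the cubes 6³, 7³, 8³, ….
Subsequence C: 6, -12, 24, -48, 96, -192 — geometric, ×-2 each step.
Subsequence D: 1, 4, 9, 16, 25 — the squares 1², 2², 3², ….
Term 25 comes from subsequence A (its 7th entry): 14.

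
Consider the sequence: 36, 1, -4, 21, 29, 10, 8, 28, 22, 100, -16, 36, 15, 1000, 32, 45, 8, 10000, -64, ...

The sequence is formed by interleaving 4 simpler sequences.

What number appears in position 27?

The terms cycle through 4 interleaved subsequences.
Stream A: 36, 29, 22, 15, 8 (linear: a_n = 43 − 7·n).
Stream B: 1, 10, 100, 1000, 10000 (powers of 10).
Stream C: -4, 8, -16, 32, -64 (multiplying by -2 each time).
Stream D: 21, 28, 36, 45 (triangular numbers n(n+1)/2 for n = 6, 7, …).
Position 27 → stream C, term 7 = -256.

-256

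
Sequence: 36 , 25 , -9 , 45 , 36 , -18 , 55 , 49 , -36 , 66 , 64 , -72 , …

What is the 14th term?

Taking every 3rd term gives 3 separate tracks.
Track A = 36, 45, 55, 66: triangular numbers n(n+1)/2 for n = 8, 9, ….
Track B = 25, 36, 49, 64: perfect squares starting at 5².
Track C = -9, -18, -36, -72: geometric with ratio 2.
The 14th slot belongs to track B; its 5th term is 81.

81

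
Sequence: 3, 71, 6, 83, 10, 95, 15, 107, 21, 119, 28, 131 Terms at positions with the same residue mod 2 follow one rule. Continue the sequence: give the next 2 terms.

36, 143

The terms cycle through 2 interleaved subsequences.
Track A = 3, 6, 10, 15, 21, 28: triangular numbers starting at T_2.
Track B = 71, 83, 95, 107, 119, 131: arithmetic with common difference +12.
Position 13 falls in track A as its term 7, giving 36.
Term 14 comes from track B (its 7th entry): 143.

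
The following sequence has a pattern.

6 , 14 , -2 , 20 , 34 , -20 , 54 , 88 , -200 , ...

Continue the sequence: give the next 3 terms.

142, 230, -2000

Positions follow the repeating pattern AAB; grouping by letter gives 2 tracks.
Stream A: 6, 14, 20, 34, 54, 88 — Fibonacci-style (each term is the sum of the two before it).
Stream B: -2, -20, -200 — geometric with ratio 10.
The 10th slot belongs to stream A; its 7th term is 142.
Term 11 comes from stream A (its 8th entry): 230.
Term 12 comes from stream B (its 4th entry): -2000.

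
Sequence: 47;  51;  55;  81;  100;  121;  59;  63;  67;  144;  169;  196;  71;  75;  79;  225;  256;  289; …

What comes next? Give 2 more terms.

Reading positions in blocks of 6 reveals the pattern AAABBB — 2 tracks woven together.
Track A: 47, 51, 55, 59, 63, 67, 71, 75, 79. Adding 4 each time.
Track B: 81, 100, 121, 144, 169, 196, 225, 256, 289. Perfect squares starting at 9².
Position 19 → track A, term 10 = 83.
Position 20 → track A, term 11 = 87.

83, 87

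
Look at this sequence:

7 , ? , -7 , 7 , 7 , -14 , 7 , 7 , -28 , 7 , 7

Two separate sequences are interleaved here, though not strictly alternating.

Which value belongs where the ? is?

Reading positions in blocks of 3 reveals the pattern AAB — 2 tracks woven together.
Stream A is 7, ?, 7, 7, 7, 7, 7, 7, which is constant 7.
Stream B is -7, -14, -28, which is geometric, ×2 each step.
The gap is stream A's term 2; the rule gives 7.

7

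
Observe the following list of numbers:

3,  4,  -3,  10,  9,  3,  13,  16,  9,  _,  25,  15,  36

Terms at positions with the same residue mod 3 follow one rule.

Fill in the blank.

Split by position mod 3 into 3 tracks.
Subsequence A: 3, 10, 13, ?, 36. Each term equals the sum of the previous two.
Subsequence B: 4, 9, 16, 25. Consecutive squares n² from n = 2.
Subsequence C: -3, 3, 9, 15. Arithmetic, step +6.
The gap is subsequence A's term 4; the rule gives 23.

23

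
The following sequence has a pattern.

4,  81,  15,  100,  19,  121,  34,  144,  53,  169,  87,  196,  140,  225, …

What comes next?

Positions 1, 3, 5, … form one subsequence and positions 2, 4, 6, … form another.
Subsequence A: 4, 15, 19, 34, 53, 87, 140 (Fibonacci-style (each term is the sum of the two before it)).
Subsequence B: 81, 100, 121, 144, 169, 196, 225 (perfect squares starting at 9²).
Position 15 falls in subsequence A as its term 8, giving 227.

227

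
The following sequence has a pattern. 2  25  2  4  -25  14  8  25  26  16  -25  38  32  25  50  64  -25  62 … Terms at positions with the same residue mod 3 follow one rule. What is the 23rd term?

-25

Split by position mod 3 into 3 tracks.
Subsequence A = 2, 4, 8, 16, 32, 64: successive powers of 2.
Subsequence B = 25, -25, 25, -25, 25, -25: alternating ±25.
Subsequence C = 2, 14, 26, 38, 50, 62: linear: a_n = -10 + 12·n.
Position 23 → subsequence B, term 8 = -25.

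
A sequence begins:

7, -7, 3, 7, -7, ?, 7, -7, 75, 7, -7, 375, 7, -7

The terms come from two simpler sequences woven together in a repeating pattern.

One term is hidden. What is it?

The slot pattern repeats as AAB (period 3), so there are 2 interleaved tracks.
Stream A: 7, -7, 7, -7, 7, -7, 7, -7, 7, -7 (alternating ±7).
Stream B: 3, ?, 75, 375 (a geometric progression (common ratio 5)).
The gap is stream B's term 2; the rule gives 15.

15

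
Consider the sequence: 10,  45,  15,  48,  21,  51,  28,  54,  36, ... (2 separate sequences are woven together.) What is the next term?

57

The terms cycle through 2 interleaved subsequences.
Stream A is 10, 15, 21, 28, 36, which is triangular numbers starting at T_4.
Stream B is 45, 48, 51, 54, which is arithmetic, step +3.
Position 10 falls in stream B as its term 5, giving 57.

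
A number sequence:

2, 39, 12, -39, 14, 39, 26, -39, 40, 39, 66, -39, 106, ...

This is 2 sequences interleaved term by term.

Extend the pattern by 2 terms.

39, 172

Odd-indexed and even-indexed terms follow separate rules.
Track A: 2, 12, 14, 26, 40, 66, 106 (each term equals the sum of the previous two).
Track B: 39, -39, 39, -39, 39, -39 (the oscillation 39·(−1)^(n+1)).
Position 14 falls in track B as its term 7, giving 39.
Position 15 falls in track A as its term 8, giving 172.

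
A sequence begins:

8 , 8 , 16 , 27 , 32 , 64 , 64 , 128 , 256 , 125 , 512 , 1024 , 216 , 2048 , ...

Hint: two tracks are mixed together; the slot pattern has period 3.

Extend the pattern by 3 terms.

4096, 343, 8192

The slot pattern repeats as ABB (period 3), so there are 2 interleaved tracks.
Stream A = 8, 27, 64, 125, 216: consecutive cubes n³ from n = 2.
Stream B = 8, 16, 32, 64, 128, 256, 512, 1024, 2048: powers of 2.
Position 15 → stream B, term 10 = 4096.
Position 16 → stream A, term 6 = 343.
Position 17 → stream B, term 11 = 8192.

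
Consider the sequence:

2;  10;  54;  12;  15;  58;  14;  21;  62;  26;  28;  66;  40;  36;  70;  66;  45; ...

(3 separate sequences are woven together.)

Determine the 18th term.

The terms cycle through 3 interleaved subsequences.
Stream A: 2, 12, 14, 26, 40, 66. Fibonacci-style (each term is the sum of the two before it).
Stream B: 10, 15, 21, 28, 36, 45. Triangular numbers n(n+1)/2 for n = 4, 5, ….
Stream C: 54, 58, 62, 66, 70. Adding 4 each time.
Position 18 → stream C, term 6 = 74.

74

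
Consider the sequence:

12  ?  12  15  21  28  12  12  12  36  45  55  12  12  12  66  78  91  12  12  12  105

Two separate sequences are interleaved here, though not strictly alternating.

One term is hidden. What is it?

12

Positions follow the repeating pattern AAABBB; grouping by letter gives 2 tracks.
Track A: 12, ?, 12, 12, 12, 12, 12, 12, 12, 12, 12, 12. The constant sequence 12.
Track B: 15, 21, 28, 36, 45, 55, 66, 78, 91, 105. The triangular numbers T_5, T_6, ….
The gap is track A's term 2; the rule gives 12.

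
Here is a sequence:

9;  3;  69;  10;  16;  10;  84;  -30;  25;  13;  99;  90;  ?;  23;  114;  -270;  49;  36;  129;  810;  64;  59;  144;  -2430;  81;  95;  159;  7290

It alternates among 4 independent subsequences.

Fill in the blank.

36

The terms cycle through 4 interleaved subsequences.
Subsequence A is 9, 16, 25, ?, 49, 64, 81, which is consecutive squares n² from n = 3.
Subsequence B is 3, 10, 13, 23, 36, 59, 95, which is each term equals the sum of the previous two.
Subsequence C is 69, 84, 99, 114, 129, 144, 159, which is arithmetic, step +15.
Subsequence D is 10, -30, 90, -270, 810, -2430, 7290, which is a geometric progression (common ratio -3).
Filling subsequence A at index 4 by its rule yields 36.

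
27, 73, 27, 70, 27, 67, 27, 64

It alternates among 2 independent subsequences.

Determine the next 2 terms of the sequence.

Taking every 2nd term gives 2 separate tracks.
Stream A: 27, 27, 27, 27 — always 27.
Stream B: 73, 70, 67, 64 — arithmetic, step −3.
The 9th slot belongs to stream A; its 5th term is 27.
Position 10 falls in stream B as its term 5, giving 61.

27, 61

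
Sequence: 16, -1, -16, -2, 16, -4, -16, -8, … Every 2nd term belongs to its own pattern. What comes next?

16

Odd-indexed and even-indexed terms follow separate rules.
Stream A is 16, -16, 16, -16, which is alternating ±16.
Stream B is -1, -2, -4, -8, which is multiplying by 2 each time.
Position 9 → stream A, term 5 = 16.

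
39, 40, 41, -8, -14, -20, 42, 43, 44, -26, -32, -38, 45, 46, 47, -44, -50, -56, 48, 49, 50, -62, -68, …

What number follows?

-74

The slot pattern repeats as AAABBB (period 6), so there are 2 interleaved tracks.
Track A: 39, 40, 41, 42, 43, 44, 45, 46, 47, 48, 49, 50 — adding 1 each time.
Track B: -8, -14, -20, -26, -32, -38, -44, -50, -56, -62, -68 — subtracting 6 each time.
The 24th slot belongs to track B; its 12th term is -74.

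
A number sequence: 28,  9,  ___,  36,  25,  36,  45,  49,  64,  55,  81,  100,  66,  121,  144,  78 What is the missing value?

Reading positions in blocks of 3 reveals the pattern ABB — 2 tracks woven together.
Stream A: 28, 36, 45, 55, 66, 78. Triangular numbers n(n+1)/2 for n = 7, 8, ….
Stream B: 9, ?, 25, 36, 49, 64, 81, 100, 121, 144. The squares 3², 4², 5², ….
Stream B's pattern makes the blank 16.

16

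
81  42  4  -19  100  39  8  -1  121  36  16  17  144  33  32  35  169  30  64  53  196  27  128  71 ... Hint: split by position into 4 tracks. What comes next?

Read the sequence 4 terms at a time; column i is its own pattern.
Track A: 81, 100, 121, 144, 169, 196 (consecutive squares n² from n = 9).
Track B: 42, 39, 36, 33, 30, 27 (arithmetic with common difference −3).
Track C: 4, 8, 16, 32, 64, 128 (powers 2^2, 2^3, 2^4, …).
Track D: -19, -1, 17, 35, 53, 71 (arithmetic with common difference +18).
Position 25 falls in track A as its term 7, giving 225.

225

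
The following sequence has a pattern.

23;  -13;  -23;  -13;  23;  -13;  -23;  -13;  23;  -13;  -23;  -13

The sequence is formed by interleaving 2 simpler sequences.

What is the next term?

23

Taking every 2nd term gives 2 separate tracks.
Stream A: 23, -23, 23, -23, 23, -23 (alternating ±23).
Stream B: -13, -13, -13, -13, -13, -13 (always -13).
Position 13 → stream A, term 7 = 23.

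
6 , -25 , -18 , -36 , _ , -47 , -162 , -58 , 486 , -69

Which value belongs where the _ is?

54

Positions 1, 3, 5, … form one subsequence and positions 2, 4, 6, … form another.
Stream A: 6, -18, ?, -162, 486 (multiplying by -3 each time).
Stream B: -25, -36, -47, -58, -69 (arithmetic with common difference −11).
Filling stream A at index 3 by its rule yields 54.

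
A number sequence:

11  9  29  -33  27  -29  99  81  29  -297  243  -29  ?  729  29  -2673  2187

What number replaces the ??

891

The terms cycle through 3 interleaved subsequences.
Track A: 11, -33, 99, -297, ?, -2673 (multiplying by -3 each time).
Track B: 9, 27, 81, 243, 729, 2187 (powers 3^2, 3^3, 3^4, …).
Track C: 29, -29, 29, -29, 29 (oscillating between 29 and -29).
Filling track A at index 5 by its rule yields 891.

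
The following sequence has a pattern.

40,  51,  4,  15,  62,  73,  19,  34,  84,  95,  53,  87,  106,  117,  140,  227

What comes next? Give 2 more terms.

Reading positions in blocks of 4 reveals the pattern AABB — 2 tracks woven together.
Track A: 40, 51, 62, 73, 84, 95, 106, 117 — linear: a_n = 29 + 11·n.
Track B: 4, 15, 19, 34, 53, 87, 140, 227 — each term equals the sum of the previous two.
Position 17 falls in track A as its term 9, giving 128.
Term 18 comes from track A (its 10th entry): 139.

128, 139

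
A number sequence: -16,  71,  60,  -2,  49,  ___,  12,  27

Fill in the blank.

Reading positions in blocks of 3 reveals the pattern ABB — 2 tracks woven together.
Stream A is -16, -2, 12, which is linear: a_n = -30 + 14·n.
Stream B is 71, 60, 49, ?, 27, which is subtracting 11 each time.
So the missing entry in stream B is 38.

38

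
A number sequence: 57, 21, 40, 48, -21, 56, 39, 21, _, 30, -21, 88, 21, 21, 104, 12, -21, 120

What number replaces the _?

The terms cycle through 3 interleaved subsequences.
Stream A: 57, 48, 39, 30, 21, 12 — subtracting 9 each time.
Stream B: 21, -21, 21, -21, 21, -21 — oscillating between 21 and -21.
Stream C: 40, 56, ?, 88, 104, 120 — arithmetic, step +16.
So the missing entry in stream C is 72.

72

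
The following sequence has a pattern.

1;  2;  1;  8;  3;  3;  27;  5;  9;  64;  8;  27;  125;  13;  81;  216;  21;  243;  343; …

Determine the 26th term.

89

Split by position mod 3 into 3 tracks.
Track A: 1, 8, 27, 64, 125, 216, 343 — the cubes 1³, 2³, 3³, ….
Track B: 2, 3, 5, 8, 13, 21 — Fibonacci-style (each term is the sum of the two before it).
Track C: 1, 3, 9, 27, 81, 243 — geometric, ×3 each step.
Term 26 comes from track B (its 9th entry): 89.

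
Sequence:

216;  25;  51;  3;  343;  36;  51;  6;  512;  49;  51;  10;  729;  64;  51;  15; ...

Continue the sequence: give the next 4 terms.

Split by position mod 4 into 4 tracks.
Track A: 216, 343, 512, 729 — consecutive cubes n³ from n = 6.
Track B: 25, 36, 49, 64 — perfect squares starting at 5².
Track C: 51, 51, 51, 51 — the constant sequence 51.
Track D: 3, 6, 10, 15 — triangular numbers starting at T_2.
Position 17 falls in track A as its term 5, giving 1000.
The 18th slot belongs to track B; its 5th term is 81.
Position 19 → track C, term 5 = 51.
Position 20 → track D, term 5 = 21.

1000, 81, 51, 21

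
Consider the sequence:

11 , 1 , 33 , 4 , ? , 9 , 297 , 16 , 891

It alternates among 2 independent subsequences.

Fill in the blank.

Odd-indexed and even-indexed terms follow separate rules.
Subsequence A: 11, 33, ?, 297, 891 — multiplying by 3 each time.
Subsequence B: 1, 4, 9, 16 — consecutive squares n² from n = 1.
Subsequence A's pattern makes the blank 99.

99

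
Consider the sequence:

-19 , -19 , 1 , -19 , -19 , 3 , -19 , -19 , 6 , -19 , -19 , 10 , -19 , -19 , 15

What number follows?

Reading positions in blocks of 3 reveals the pattern AAB — 2 tracks woven together.
Track A: -19, -19, -19, -19, -19, -19, -19, -19, -19, -19 — constant -19.
Track B: 1, 3, 6, 10, 15 — triangular numbers starting at T_1.
Position 16 → track A, term 11 = -19.

-19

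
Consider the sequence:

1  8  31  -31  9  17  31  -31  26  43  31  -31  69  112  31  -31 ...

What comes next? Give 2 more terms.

The slot pattern repeats as AABB (period 4), so there are 2 interleaved tracks.
Stream A: 1, 8, 9, 17, 26, 43, 69, 112 (a Fibonacci-like recurrence a_n = a_{n-1} + a_{n-2}).
Stream B: 31, -31, 31, -31, 31, -31, 31, -31 (alternating ±31).
The 17th slot belongs to stream A; its 9th term is 181.
Position 18 falls in stream A as its term 10, giving 293.

181, 293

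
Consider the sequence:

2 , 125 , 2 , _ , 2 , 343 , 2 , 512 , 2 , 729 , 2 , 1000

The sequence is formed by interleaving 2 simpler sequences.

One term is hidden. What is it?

216

Split by position mod 2 into 2 tracks.
Subsequence A: 2, 2, 2, 2, 2, 2. Always 2.
Subsequence B: 125, ?, 343, 512, 729, 1000. Perfect cubes starting at 5³.
So the missing entry in subsequence B is 216.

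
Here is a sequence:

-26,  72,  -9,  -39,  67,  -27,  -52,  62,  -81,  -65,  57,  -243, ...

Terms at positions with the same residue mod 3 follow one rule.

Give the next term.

-78

Split by position mod 3: positions 1, 4, 7, … form one track, and each other residue class forms its own.
Track A: -26, -39, -52, -65 (linear: a_n = -13 − 13·n).
Track B: 72, 67, 62, 57 (subtracting 5 each time).
Track C: -9, -27, -81, -243 (geometric, ×3 each step).
Term 13 comes from track A (its 5th entry): -78.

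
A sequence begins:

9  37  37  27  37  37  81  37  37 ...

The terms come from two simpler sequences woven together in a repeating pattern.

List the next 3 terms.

243, 37, 37

Reading positions in blocks of 3 reveals the pattern ABB — 2 tracks woven together.
Track A = 9, 27, 81: powers 3^2, 3^3, 3^4, ….
Track B = 37, 37, 37, 37, 37, 37: always 37.
The 10th slot belongs to track A; its 4th term is 243.
Position 11 → track B, term 7 = 37.
Position 12 → track B, term 8 = 37.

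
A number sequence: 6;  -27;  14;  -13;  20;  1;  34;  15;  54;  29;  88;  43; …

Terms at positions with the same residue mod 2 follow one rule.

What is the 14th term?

57

Taking every 2nd term gives 2 separate tracks.
Subsequence A = 6, 14, 20, 34, 54, 88: each term equals the sum of the previous two.
Subsequence B = -27, -13, 1, 15, 29, 43: linear: a_n = -41 + 14·n.
Term 14 comes from subsequence B (its 7th entry): 57.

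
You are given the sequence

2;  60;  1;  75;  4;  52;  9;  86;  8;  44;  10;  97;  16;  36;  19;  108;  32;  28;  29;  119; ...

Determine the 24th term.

The terms cycle through 4 interleaved subsequences.
Stream A = 2, 4, 8, 16, 32: powers 2^1, 2^2, 2^3, ….
Stream B = 60, 52, 44, 36, 28: arithmetic with common difference −8.
Stream C = 1, 9, 10, 19, 29: each term equals the sum of the previous two.
Stream D = 75, 86, 97, 108, 119: arithmetic with common difference +11.
The 24th slot belongs to stream D; its 6th term is 130.

130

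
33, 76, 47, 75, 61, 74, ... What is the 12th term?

Positions 1, 3, 5, … form one subsequence and positions 2, 4, 6, … form another.
Track A: 33, 47, 61 — arithmetic with common difference +14.
Track B: 76, 75, 74 — arithmetic with common difference −1.
Position 12 → track B, term 6 = 71.

71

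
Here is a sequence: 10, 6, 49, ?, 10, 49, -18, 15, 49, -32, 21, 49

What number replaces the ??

Taking every 3rd term gives 3 separate tracks.
Track A = 10, ?, -18, -32: linear: a_n = 24 − 14·n.
Track B = 6, 10, 15, 21: the triangular numbers T_3, T_4, ….
Track C = 49, 49, 49, 49: constant 49.
Filling track A at index 2 by its rule yields -4.

-4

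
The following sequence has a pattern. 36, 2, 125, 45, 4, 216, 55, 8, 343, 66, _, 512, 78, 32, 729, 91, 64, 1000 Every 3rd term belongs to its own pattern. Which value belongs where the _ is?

Split by position mod 3 into 3 tracks.
Subsequence A = 36, 45, 55, 66, 78, 91: the triangular numbers T_8, T_9, ….
Subsequence B = 2, 4, 8, ?, 32, 64: powers 2^1, 2^2, 2^3, ….
Subsequence C = 125, 216, 343, 512, 729, 1000: perfect cubes starting at 5³.
Filling subsequence B at index 4 by its rule yields 16.

16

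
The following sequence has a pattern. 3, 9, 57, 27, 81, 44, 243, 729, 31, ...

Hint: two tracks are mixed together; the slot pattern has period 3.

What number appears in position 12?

Reading positions in blocks of 3 reveals the pattern AAB — 2 tracks woven together.
Subsequence A: 3, 9, 27, 81, 243, 729 (geometric, ×3 each step).
Subsequence B: 57, 44, 31 (linear: a_n = 70 − 13·n).
Position 12 falls in subsequence B as its term 4, giving 18.

18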